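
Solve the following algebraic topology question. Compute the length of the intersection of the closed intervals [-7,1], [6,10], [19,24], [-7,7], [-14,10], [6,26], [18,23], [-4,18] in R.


Intersection = [max(a_i), min(b_i)] = [19, 1].
Since 19 > 1, the intersection is empty.
Length = 0

0


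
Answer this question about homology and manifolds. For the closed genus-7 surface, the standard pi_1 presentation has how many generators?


Standard presentation: pi_1(Sigma_g) = <a_1,b_1,...,a_g,b_g | [a_1,b_1]...[a_g,b_g] = 1>.
Number of generators = 2g = 2*7 = 14

14


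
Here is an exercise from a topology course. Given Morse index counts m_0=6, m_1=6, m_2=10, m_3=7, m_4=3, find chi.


Morse theory: chi(M) = sum_k (-1)^k m_k where m_k = #(index-k critical points).
= (6) + (-6) + (10) + (-7) + (3) = 6

6


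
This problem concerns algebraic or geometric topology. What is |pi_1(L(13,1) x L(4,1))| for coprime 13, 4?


pi_1(X x Y) = pi_1(X) x pi_1(Y).
pi_1(L(13,1)) = Z/13, pi_1(L(4,1)) = Z/4.
|Z/13 x Z/4| = 13 * 4 = 52

52


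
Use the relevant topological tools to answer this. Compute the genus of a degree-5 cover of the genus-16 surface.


For an n-sheeted cover: chi(E) = n * chi(B).
chi(Sigma_16) = 2 - 2*16 = -30.
chi(E) = 5 * (-30) = -150.
genus(E) = (2 - chi(E))/2 = (2 - (-150))/2 = 152/2 = 76

76


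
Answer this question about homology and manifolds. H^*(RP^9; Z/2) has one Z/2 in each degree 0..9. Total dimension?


H^k(RP^9; Z/2) = Z/2 for each 0 <= k <= 9.
Total dimension = 9 + 1 = 10

10


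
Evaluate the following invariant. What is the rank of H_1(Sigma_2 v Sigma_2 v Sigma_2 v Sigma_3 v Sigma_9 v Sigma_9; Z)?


For a wedge X v Y: reduced H_k(X v Y) = H_k(X) + H_k(Y).
Each Sigma_g contributes b_1 = 2g.
b_1 = 4 + 4 + 4 + 6 + 18 + 18 = 54

54


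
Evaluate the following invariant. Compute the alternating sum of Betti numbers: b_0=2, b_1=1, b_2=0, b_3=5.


chi = sum_k (-1)^k b_k.
= (2) + (-1) + (0) + (-5)
= -4

-4


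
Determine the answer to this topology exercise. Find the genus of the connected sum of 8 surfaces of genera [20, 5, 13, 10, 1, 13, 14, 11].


Genus is additive under connected sum of orientable surfaces.
g = 20 + 5 + 13 + 10 + 1 + 13 + 14 + 11 = 87

87


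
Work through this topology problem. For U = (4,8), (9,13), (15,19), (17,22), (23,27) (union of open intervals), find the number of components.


Sort and merge overlapping open intervals.
Merged: (4,8), (9,13), (15,22), (23,27).
Number of components = 4

4


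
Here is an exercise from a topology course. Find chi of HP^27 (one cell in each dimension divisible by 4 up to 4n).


HP^27 has one cell in each dimension 0, 4, ..., 4*27 (27+1 cells, all even-dim).
chi = 27 + 1 = 28

28


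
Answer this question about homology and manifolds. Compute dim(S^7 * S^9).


Join of spheres: S^m * S^n = S^{m+n+1}.
dim = 7 + 9 + 1 = 17

17


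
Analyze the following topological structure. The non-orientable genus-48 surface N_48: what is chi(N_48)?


For a non-orientable closed surface with k crosscaps: chi = 2 - k.
Here k = 48.
chi = 2 - 48 = -46

-46


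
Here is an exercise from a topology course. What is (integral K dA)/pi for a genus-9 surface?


Gauss-Bonnet: integral K dA = 2*pi*chi(M).
chi(Sigma_9) = 2 - 2*9 = -16.
(integral K dA)/pi = 2*chi = 2*(-16) = -32

-32


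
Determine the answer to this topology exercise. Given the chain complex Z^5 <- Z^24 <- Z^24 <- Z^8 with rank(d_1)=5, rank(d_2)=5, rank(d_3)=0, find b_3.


rank H_k = rank(ker d_k) - rank(im d_{k+1}).
rank(ker d_3) = rank(C_3) - rank(d_3) = 8 - 0 = 8.
rank(im d_{3+1}) = 0.
rank H_3 = 8 - 0 = 8

8


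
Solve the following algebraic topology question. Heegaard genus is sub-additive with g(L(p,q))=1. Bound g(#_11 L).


Heegaard genus satisfies g(A#B) <= g(A) + g(B).
Each lens space has g = 1.
Upper bound: 11 * 1 = 11

11


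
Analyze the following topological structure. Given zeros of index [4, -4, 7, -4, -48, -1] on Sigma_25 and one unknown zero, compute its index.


Poincare-Hopf: sum of indices = chi(M).
chi(Sigma_25) = 2 - 2*25 = -48.
Sum of known indices = -46.
x = chi - (sum known) = -48 - (-46) = -2

-2


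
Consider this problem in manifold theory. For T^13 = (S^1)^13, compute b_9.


By the Kunneth formula, b_k(T^n) = C(n,k).
b_9(T^13) = C(13,9).
C(13,9) = 13!/(9!*4!) = 715

715


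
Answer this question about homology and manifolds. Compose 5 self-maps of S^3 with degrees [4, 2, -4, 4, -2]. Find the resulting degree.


Degree is multiplicative: deg(composition) = product of degrees.
= (4) * (2) * (-4) * (4) * (-2) = 256

256


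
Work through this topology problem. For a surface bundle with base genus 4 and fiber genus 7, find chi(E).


For a fiber bundle F -> E -> B (with CW structure): chi(E) = chi(B) * chi(F).
chi(Sigma_4) = -6, chi(Sigma_7) = -12.
chi(E) = (-6) * (-12) = 72

72


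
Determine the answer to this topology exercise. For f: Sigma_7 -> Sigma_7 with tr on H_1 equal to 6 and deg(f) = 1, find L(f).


L(f) = tr(f_0*) - tr(f_1*) + tr(f_2*).
= 1 - (6) + (1)
= -4

-4


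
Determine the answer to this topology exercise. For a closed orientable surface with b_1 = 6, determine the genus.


For a closed orientable surface: b_1 = 2g.
6 = 2g
g = 6 / 2 = 3

3


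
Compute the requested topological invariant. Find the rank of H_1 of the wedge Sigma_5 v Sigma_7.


For a wedge: H_1(A v B) = H_1(A) + H_1(B).
b_1(Sigma_5) = 10, b_1(Sigma_7) = 14.
b_1 = 10 + 14 = 24

24


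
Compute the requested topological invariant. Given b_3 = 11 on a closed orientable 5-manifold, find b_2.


Poincare duality for closed orientable n-manifolds: b_k = b_{n-k}.
Here n = 5, so b_2 = b_3 = 11

11


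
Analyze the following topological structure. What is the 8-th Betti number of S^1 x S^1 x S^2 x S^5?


Each S^d has Poincare polynomial 1 + t^d.
The product S^1 x S^1 x S^2 x S^5 has Poincare polynomial prod(1+t^d_i).
Expanding: b_0=1, b_1=2, b_2=2, b_3=2, b_4=1, b_5=1, b_6=2, b_7=2, b_8=2, b_9=1.
b_8 = 2

2


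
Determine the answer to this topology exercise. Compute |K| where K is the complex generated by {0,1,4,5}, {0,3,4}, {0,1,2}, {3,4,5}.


Each maximal simplex on m vertices has 2^m - 1 nonempty faces.
Take the union (dedupe shared faces).
Total distinct faces = 25

25


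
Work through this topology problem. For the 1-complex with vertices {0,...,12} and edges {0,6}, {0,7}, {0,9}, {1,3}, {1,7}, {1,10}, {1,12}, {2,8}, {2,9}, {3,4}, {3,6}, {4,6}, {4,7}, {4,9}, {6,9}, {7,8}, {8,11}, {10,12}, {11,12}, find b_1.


b_1 = E - V + (number of components).
E = 19, V = 13, components = 2.
b_1 = 19 - 13 + 2 = 8

8


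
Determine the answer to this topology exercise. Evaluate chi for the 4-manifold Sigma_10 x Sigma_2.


chi(Sigma_10) = 2 - 2*10 = -18
chi(Sigma_2) = 2 - 2*2 = -2
chi(product) = (-18) * (-2) = 36

36


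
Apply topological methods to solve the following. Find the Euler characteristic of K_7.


K_7: V = 7, E = C(7,2) = 21.
chi = V - E = 7 - 21 = -14

-14


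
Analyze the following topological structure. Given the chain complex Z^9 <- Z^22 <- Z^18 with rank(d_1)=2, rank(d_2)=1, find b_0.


rank H_k = rank(ker d_k) - rank(im d_{k+1}).
rank(ker d_0) = rank(C_0) - rank(d_0) = 9 - 0 = 9.
rank(im d_{0+1}) = 2.
rank H_0 = 9 - 2 = 7

7


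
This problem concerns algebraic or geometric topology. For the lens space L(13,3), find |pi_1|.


pi_1(L(p,q)) = Z/pZ for any q coprime to p.
|pi_1(L(13,3))| = 13

13


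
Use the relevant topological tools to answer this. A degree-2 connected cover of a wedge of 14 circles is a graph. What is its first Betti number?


Nielsen-Schreier: an index-n subgroup of F_r is free of rank 1 + n(r-1).
Equivalently: chi(cover) = n*chi(base); chi(vee_r S^1) = 1 - 14 = -13.
chi(E) = 2*(-13) = -26; rank = 1 - chi(E) = 1 - (-26) = 27.
rank = 1 + 2*(14-1) = 1 + 26 = 27

27


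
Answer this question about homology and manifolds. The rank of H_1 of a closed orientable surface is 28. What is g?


For a closed orientable surface: b_1 = 2g.
28 = 2g
g = 28 / 2 = 14

14


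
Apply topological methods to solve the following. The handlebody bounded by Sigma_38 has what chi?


A genus-g handlebody deformation retracts to a wedge of g circles.
chi(vee_g S^1) = 1 - g.
chi(H_38) = 1 - 38 = -37

-37


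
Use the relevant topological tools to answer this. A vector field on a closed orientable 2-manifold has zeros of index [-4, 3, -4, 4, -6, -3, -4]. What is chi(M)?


Poincare-Hopf: chi(M) = sum of indices of zeros.
chi = (-4) + (3) + (-4) + (4) + (-6) + (-3) + (-4) = -14

-14


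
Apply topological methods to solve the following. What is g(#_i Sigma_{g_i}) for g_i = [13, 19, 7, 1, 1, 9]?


Genus is additive under connected sum of orientable surfaces.
g = 13 + 19 + 7 + 1 + 1 + 9 = 50

50


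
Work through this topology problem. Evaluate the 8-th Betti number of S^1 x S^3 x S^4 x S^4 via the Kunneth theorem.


Each S^d has Poincare polynomial 1 + t^d.
The product S^1 x S^3 x S^4 x S^4 has Poincare polynomial prod(1+t^d_i).
Expanding: b_0=1, b_1=1, b_3=1, b_4=3, b_5=2, b_7=2, b_8=3, b_9=1, b_11=1, b_12=1.
b_8 = 3

3


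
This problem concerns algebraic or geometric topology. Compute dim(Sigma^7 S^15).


Each suspension raises dimension by 1: Sigma S^n = S^{n+1}.
Sigma^7 S^15 = S^{15+7} = S^22

22


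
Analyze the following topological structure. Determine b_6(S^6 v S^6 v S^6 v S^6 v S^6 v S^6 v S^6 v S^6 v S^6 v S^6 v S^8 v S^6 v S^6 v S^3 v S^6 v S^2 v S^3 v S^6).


For a wedge of spheres, H_k (k>0) is free on one generator per sphere of dimension k.
Spheres of dimension 6: count = 14.
b_6 = 14

14


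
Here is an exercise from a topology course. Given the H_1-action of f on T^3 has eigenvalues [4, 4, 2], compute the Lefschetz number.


For a torus self-map: L(f) = det(I - A) where A acts on H_1.
L(f) = (1-4) * (1-4) * (1-2) = -3 * -3 * -1 = -9

-9


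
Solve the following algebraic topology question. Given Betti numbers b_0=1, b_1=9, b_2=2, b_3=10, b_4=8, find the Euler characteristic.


chi = sum_k (-1)^k b_k.
= (1) + (-9) + (2) + (-10) + (8)
= -8

-8


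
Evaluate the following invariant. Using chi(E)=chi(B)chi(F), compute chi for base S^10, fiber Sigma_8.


chi(S^10) = 2 (n even), chi(Sigma_8) = 2 - 2*8 = -14.
chi(E) = 2 * (-14) = -28

-28


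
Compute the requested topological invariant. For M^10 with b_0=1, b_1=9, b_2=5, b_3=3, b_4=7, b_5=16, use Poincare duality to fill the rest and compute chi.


By Poincare duality b_k = b_{10-k}, so full Betti numbers: b_0=1, b_1=9, b_2=5, b_3=3, b_4=7, b_5=16, b_6=7, b_7=3, b_8=5, b_9=9, b_10=1.
chi = sum (-1)^k b_k = -14

-14


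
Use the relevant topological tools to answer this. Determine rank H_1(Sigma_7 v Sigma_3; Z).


For a wedge: H_1(A v B) = H_1(A) + H_1(B).
b_1(Sigma_7) = 14, b_1(Sigma_3) = 6.
b_1 = 14 + 6 = 20

20


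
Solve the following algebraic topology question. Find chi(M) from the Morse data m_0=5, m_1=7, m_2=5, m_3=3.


Morse theory: chi(M) = sum_k (-1)^k m_k where m_k = #(index-k critical points).
= (5) + (-7) + (5) + (-3) = 0

0


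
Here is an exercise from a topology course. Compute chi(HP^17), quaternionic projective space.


HP^17 has one cell in each dimension 0, 4, ..., 4*17 (17+1 cells, all even-dim).
chi = 17 + 1 = 18

18


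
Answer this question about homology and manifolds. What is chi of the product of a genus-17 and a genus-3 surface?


chi(Sigma_17) = 2 - 2*17 = -32
chi(Sigma_3) = 2 - 2*3 = -4
chi(product) = (-32) * (-4) = 128

128


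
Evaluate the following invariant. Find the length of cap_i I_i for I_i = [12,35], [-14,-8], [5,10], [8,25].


Intersection = [max(a_i), min(b_i)] = [12, -8].
Since 12 > -8, the intersection is empty.
Length = 0

0


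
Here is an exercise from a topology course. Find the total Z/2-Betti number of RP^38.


H^k(RP^38; Z/2) = Z/2 for each 0 <= k <= 38.
Total dimension = 38 + 1 = 39

39


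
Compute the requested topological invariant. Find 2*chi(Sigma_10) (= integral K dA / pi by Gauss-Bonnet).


Gauss-Bonnet: integral K dA = 2*pi*chi(M).
chi(Sigma_10) = 2 - 2*10 = -18.
(integral K dA)/pi = 2*chi = 2*(-18) = -36

-36


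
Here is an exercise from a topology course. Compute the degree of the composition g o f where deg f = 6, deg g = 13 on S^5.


Degree is multiplicative under composition: deg(g o f) = deg(g) * deg(f).
= 13 * 6 = 78

78


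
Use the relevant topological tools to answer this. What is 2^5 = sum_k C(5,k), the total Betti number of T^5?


b_k(T^5) = C(5,k), so the sum over k is sum_k C(5,k) = 2^5.
Total = 2^5 = 32

32


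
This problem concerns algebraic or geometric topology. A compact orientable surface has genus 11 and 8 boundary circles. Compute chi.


For a compact orientable surface with genus g and b boundary components: chi = 2 - 2g - b.
chi = 2 - 2*11 - 8 = 2 - 22 - 8 = -28

-28


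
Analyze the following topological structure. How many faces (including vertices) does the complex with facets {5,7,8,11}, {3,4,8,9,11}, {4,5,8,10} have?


Each maximal simplex on m vertices has 2^m - 1 nonempty faces.
Take the union (dedupe shared faces).
Total distinct faces = 53

53


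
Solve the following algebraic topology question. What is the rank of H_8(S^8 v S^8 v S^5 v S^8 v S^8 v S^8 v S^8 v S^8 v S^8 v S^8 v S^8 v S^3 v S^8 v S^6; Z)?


For a wedge of spheres, H_k (k>0) is free on one generator per sphere of dimension k.
Spheres of dimension 8: count = 11.
b_8 = 11

11


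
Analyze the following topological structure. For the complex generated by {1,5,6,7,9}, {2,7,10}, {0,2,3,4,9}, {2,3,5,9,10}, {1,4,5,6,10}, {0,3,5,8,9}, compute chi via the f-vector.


Enumerate all faces; f-vector: f_0=11, f_1=39, f_2=47, f_3=25, f_4=5.
chi = sum (-1)^k f_k = -1

-1


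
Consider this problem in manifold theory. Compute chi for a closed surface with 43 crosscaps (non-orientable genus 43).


For a non-orientable closed surface with k crosscaps: chi = 2 - k.
Here k = 43.
chi = 2 - 43 = -41

-41


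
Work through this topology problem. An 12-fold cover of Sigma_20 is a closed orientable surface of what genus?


For an n-sheeted cover: chi(E) = n * chi(B).
chi(Sigma_20) = 2 - 2*20 = -38.
chi(E) = 12 * (-38) = -456.
genus(E) = (2 - chi(E))/2 = (2 - (-456))/2 = 458/2 = 229

229


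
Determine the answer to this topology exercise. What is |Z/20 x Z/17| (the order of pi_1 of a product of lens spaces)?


pi_1(X x Y) = pi_1(X) x pi_1(Y).
pi_1(L(20,1)) = Z/20, pi_1(L(17,1)) = Z/17.
|Z/20 x Z/17| = 20 * 17 = 340

340


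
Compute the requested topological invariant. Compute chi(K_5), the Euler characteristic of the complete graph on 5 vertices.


K_5: V = 5, E = C(5,2) = 10.
chi = V - E = 5 - 10 = -5

-5


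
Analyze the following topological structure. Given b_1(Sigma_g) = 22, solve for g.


For a closed orientable surface: b_1 = 2g.
22 = 2g
g = 22 / 2 = 11

11


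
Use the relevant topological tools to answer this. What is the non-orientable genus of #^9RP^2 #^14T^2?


Since a >= 1, the sum is non-orientable; each T^2 can be replaced by RP^2 # RP^2 (since T^2#RP^2 = 3RP^2).
Total crosscaps k = 9 + 2*14 = 37.
Check via chi: chi = 9*1 + 14*0 - (9+14-1)*2 = -35 = 2 - k = -35. Consistent.

37


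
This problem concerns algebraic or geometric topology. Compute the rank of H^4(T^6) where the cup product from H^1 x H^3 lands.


Cup product: H^p x H^q -> H^{p+q}; here p+q = 1+3 = 4.
rank H^k(T^n) = C(n,k).
C(6,4) = 15

15


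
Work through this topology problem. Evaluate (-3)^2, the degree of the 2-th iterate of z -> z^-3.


deg(f) = -3. Degree is multiplicative: deg(f^2) = (deg f)^2.
deg(f^2) = (-3)^2 = 9

9


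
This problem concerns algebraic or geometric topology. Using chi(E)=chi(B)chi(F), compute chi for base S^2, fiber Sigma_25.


chi(S^2) = 2 (n even), chi(Sigma_25) = 2 - 2*25 = -48.
chi(E) = 2 * (-48) = -96

-96


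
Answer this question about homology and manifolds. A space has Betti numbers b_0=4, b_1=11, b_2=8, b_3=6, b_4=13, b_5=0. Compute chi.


chi = sum_k (-1)^k b_k.
= (4) + (-11) + (8) + (-6) + (13) + (0)
= 8

8


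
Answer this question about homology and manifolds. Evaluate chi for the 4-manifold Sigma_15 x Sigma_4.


chi(Sigma_15) = 2 - 2*15 = -28
chi(Sigma_4) = 2 - 2*4 = -6
chi(product) = (-28) * (-6) = 168

168


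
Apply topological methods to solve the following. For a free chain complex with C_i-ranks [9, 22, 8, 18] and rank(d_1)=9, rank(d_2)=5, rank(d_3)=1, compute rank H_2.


rank H_k = rank(ker d_k) - rank(im d_{k+1}).
rank(ker d_2) = rank(C_2) - rank(d_2) = 8 - 5 = 3.
rank(im d_{2+1}) = 1.
rank H_2 = 3 - 1 = 2

2


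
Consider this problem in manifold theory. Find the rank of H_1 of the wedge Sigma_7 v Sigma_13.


For a wedge: H_1(A v B) = H_1(A) + H_1(B).
b_1(Sigma_7) = 14, b_1(Sigma_13) = 26.
b_1 = 14 + 26 = 40

40


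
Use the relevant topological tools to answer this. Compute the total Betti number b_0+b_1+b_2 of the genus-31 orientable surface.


For Sigma_31: b_0 = 1, b_1 = 2g = 62, b_2 = 1.
Total = 1 + 62 + 1 = 64

64


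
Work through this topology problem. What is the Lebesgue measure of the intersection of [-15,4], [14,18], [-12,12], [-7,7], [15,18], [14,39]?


Intersection = [max(a_i), min(b_i)] = [15, 4].
Since 15 > 4, the intersection is empty.
Length = 0

0


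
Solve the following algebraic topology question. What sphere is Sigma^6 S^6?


Each suspension raises dimension by 1: Sigma S^n = S^{n+1}.
Sigma^6 S^6 = S^{6+6} = S^12

12


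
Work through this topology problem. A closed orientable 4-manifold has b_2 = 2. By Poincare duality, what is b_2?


Poincare duality for closed orientable n-manifolds: b_k = b_{n-k}.
Here n = 4, so b_2 = b_2 = 2

2


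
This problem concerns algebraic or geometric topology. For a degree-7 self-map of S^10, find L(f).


On S^10: L(f) = tr(f_0*) + (-1)^10 tr(f_10*) = 1 + (-1)^10 * deg(f).
L(f) = 1 + (-1)^10 * 7 = 1 + 7 = 8

8


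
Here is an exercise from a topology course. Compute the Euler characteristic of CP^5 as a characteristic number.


For any closed oriented manifold, <e(TM),[M]> = chi(M).
chi(CP^5) = 5+1 = 6

6


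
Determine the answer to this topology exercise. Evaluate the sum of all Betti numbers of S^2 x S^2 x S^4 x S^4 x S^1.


Total Betti number is multiplicative under products.
Each S^d (d>=1) has total Betti number 2.
There are 5 sphere factors.
Total = 2^5 = 32

32


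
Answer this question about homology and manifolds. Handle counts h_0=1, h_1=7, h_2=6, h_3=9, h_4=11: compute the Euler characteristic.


Handles of index k contribute (-1)^k to chi (same as CW cells).
chi = (1) + (-7) + (6) + (-9) + (11) = 2

2


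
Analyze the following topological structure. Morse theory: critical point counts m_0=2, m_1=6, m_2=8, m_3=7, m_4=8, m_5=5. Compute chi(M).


Morse theory: chi(M) = sum_k (-1)^k m_k where m_k = #(index-k critical points).
= (2) + (-6) + (8) + (-7) + (8) + (-5) = 0

0


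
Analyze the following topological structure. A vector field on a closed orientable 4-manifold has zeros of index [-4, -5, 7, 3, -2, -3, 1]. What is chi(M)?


Poincare-Hopf: chi(M) = sum of indices of zeros.
chi = (-4) + (-5) + (7) + (3) + (-2) + (-3) + (1) = -3

-3


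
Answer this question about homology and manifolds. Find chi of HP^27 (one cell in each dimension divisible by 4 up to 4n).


HP^27 has one cell in each dimension 0, 4, ..., 4*27 (27+1 cells, all even-dim).
chi = 27 + 1 = 28

28


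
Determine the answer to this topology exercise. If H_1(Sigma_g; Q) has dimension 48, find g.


For a closed orientable surface: b_1 = 2g.
48 = 2g
g = 48 / 2 = 24

24


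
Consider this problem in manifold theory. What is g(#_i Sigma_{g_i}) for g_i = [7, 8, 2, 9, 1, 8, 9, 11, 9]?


Genus is additive under connected sum of orientable surfaces.
g = 7 + 8 + 2 + 9 + 1 + 8 + 9 + 11 + 9 = 64

64


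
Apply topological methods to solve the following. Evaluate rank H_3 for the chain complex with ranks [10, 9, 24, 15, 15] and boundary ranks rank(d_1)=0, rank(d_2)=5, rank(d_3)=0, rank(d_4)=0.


rank H_k = rank(ker d_k) - rank(im d_{k+1}).
rank(ker d_3) = rank(C_3) - rank(d_3) = 15 - 0 = 15.
rank(im d_{3+1}) = 0.
rank H_3 = 15 - 0 = 15

15


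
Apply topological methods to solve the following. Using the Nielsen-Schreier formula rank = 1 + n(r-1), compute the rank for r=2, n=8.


Nielsen-Schreier: an index-n subgroup of F_r is free of rank 1 + n(r-1).
Equivalently: chi(cover) = n*chi(base); chi(vee_r S^1) = 1 - 2 = -1.
chi(E) = 8*(-1) = -8; rank = 1 - chi(E) = 1 - (-8) = 9.
rank = 1 + 8*(2-1) = 1 + 8 = 9

9


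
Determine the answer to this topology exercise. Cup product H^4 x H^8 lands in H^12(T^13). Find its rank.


Cup product: H^p x H^q -> H^{p+q}; here p+q = 4+8 = 12.
rank H^k(T^n) = C(n,k).
C(13,12) = 13

13


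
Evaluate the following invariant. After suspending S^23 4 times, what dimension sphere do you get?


Each suspension raises dimension by 1: Sigma S^n = S^{n+1}.
Sigma^4 S^23 = S^{23+4} = S^27

27


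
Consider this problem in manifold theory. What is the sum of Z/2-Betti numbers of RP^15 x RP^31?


dim H^*(RP^n; Z/2) = n+1 (one Z/2 in each degree 0..n).
Total Betti number is multiplicative.
Total = (15+1) * (31+1) = 16 * 32 = 512

512


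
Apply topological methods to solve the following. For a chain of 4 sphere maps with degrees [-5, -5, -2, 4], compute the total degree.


Degree is multiplicative: deg(composition) = product of degrees.
= (-5) * (-5) * (-2) * (4) = -200

-200


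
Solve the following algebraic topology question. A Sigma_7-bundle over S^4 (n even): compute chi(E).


chi(S^4) = 2 (n even), chi(Sigma_7) = 2 - 2*7 = -12.
chi(E) = 2 * (-12) = -24

-24


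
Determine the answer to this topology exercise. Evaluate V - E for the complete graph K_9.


K_9: V = 9, E = C(9,2) = 36.
chi = V - E = 9 - 36 = -27

-27


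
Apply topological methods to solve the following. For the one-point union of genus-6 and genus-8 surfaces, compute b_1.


For a wedge: H_1(A v B) = H_1(A) + H_1(B).
b_1(Sigma_6) = 12, b_1(Sigma_8) = 16.
b_1 = 12 + 16 = 28

28


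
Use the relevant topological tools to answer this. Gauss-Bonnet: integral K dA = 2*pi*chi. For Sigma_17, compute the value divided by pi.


Gauss-Bonnet: integral K dA = 2*pi*chi(M).
chi(Sigma_17) = 2 - 2*17 = -32.
(integral K dA)/pi = 2*chi = 2*(-32) = -64

-64


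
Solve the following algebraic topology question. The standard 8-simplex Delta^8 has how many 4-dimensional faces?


Delta^8 has 8+1 vertices. A 4-face is a choice of 4+1 vertices.
f_4 = C(8+1, 4+1) = C(9,5) = 126

126


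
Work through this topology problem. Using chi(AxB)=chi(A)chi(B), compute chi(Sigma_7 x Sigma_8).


chi(Sigma_7) = 2 - 2*7 = -12
chi(Sigma_8) = 2 - 2*8 = -14
chi(product) = (-12) * (-14) = 168

168


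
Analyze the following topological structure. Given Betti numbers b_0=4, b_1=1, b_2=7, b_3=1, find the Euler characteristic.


chi = sum_k (-1)^k b_k.
= (4) + (-1) + (7) + (-1)
= 9

9


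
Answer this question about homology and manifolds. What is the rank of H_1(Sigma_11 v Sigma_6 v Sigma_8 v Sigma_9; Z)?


For a wedge X v Y: reduced H_k(X v Y) = H_k(X) + H_k(Y).
Each Sigma_g contributes b_1 = 2g.
b_1 = 22 + 12 + 16 + 18 = 68

68


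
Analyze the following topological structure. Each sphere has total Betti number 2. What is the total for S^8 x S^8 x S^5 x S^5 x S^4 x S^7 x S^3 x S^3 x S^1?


Total Betti number is multiplicative under products.
Each S^d (d>=1) has total Betti number 2.
There are 9 sphere factors.
Total = 2^9 = 512

512


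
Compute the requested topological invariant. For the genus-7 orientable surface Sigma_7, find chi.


For a closed orientable surface of genus g: chi = 2 - 2g.
Here g = 7.
chi = 2 - 2*7 = 2 - 14 = -12

-12


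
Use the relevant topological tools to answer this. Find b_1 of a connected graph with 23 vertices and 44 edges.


For a connected graph: rank(pi_1) = b_1 = E - V + 1 = 1 - chi.
chi = V - E = 23 - 44 = -21.
rank = 1 - (-21) = 44 - 23 + 1 = 22

22


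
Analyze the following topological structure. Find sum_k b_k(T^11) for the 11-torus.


b_k(T^11) = C(11,k), so the sum over k is sum_k C(11,k) = 2^11.
Total = 2^11 = 2048

2048


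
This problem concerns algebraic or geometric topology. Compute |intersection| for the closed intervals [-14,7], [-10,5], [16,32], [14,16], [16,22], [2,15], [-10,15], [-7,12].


Intersection = [max(a_i), min(b_i)] = [16, 5].
Since 16 > 5, the intersection is empty.
Length = 0

0


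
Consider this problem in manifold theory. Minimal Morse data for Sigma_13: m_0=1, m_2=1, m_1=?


A perfect Morse function has m_k = b_k.
For Sigma_13: b_0=1, b_1=2g=26, b_2=1.
Saddles m_1 = 2g = 26

26


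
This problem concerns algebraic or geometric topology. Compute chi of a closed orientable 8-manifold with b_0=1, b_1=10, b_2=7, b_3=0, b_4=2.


By Poincare duality b_k = b_{8-k}, so full Betti numbers: b_0=1, b_1=10, b_2=7, b_3=0, b_4=2, b_5=0, b_6=7, b_7=10, b_8=1.
chi = sum (-1)^k b_k = -2

-2


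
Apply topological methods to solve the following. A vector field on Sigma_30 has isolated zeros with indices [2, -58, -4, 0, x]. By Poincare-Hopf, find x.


Poincare-Hopf: sum of indices = chi(M).
chi(Sigma_30) = 2 - 2*30 = -58.
Sum of known indices = -60.
x = chi - (sum known) = -58 - (-60) = 2

2


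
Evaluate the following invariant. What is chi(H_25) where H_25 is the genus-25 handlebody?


A genus-g handlebody deformation retracts to a wedge of g circles.
chi(vee_g S^1) = 1 - g.
chi(H_25) = 1 - 25 = -24

-24


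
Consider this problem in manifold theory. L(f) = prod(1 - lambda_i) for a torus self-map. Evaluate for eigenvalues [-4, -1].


For a torus self-map: L(f) = det(I - A) where A acts on H_1.
L(f) = (1--4) * (1--1) = 5 * 2 = 10

10


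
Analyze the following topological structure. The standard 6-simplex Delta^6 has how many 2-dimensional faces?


Delta^6 has 6+1 vertices. A 2-face is a choice of 2+1 vertices.
f_2 = C(6+1, 2+1) = C(7,3) = 35

35


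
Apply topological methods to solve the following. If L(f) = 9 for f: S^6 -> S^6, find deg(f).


L(f) = 1 + (-1)^6 deg(f) on S^6.
9 = 1 + (-1)^6 * deg(f)
(-1)^6 * deg(f) = 8
deg(f) = 8

8


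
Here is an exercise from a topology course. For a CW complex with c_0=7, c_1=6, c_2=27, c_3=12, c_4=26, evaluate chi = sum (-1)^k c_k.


chi = sum_k (-1)^k c_k.
= (-1)^0*7 + (-1)^1*6 + (-1)^2*27 + (-1)^3*12 + (-1)^4*26
= (7) + (-6) + (27) + (-12) + (26)
= 42

42


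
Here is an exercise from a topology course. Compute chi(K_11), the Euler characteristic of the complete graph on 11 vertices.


K_11: V = 11, E = C(11,2) = 55.
chi = V - E = 11 - 55 = -44

-44


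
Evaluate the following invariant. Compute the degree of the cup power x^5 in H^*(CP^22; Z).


|x| = 2 in H^*(CP^n).
|x^5| = 5 * |x| = 5 * 2 = 10

10


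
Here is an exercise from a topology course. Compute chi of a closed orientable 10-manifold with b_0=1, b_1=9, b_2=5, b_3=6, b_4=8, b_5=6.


By Poincare duality b_k = b_{10-k}, so full Betti numbers: b_0=1, b_1=9, b_2=5, b_3=6, b_4=8, b_5=6, b_6=8, b_7=6, b_8=5, b_9=9, b_10=1.
chi = sum (-1)^k b_k = -8

-8


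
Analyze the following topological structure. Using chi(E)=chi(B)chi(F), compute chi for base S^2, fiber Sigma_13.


chi(S^2) = 2 (n even), chi(Sigma_13) = 2 - 2*13 = -24.
chi(E) = 2 * (-24) = -48

-48


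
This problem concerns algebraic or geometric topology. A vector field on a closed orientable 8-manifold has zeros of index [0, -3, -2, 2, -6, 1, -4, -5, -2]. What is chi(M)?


Poincare-Hopf: chi(M) = sum of indices of zeros.
chi = (0) + (-3) + (-2) + (2) + (-6) + (1) + (-4) + (-5) + (-2) = -19

-19


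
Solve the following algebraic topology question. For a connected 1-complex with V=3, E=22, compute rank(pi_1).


For a connected graph: rank(pi_1) = b_1 = E - V + 1 = 1 - chi.
chi = V - E = 3 - 22 = -19.
rank = 1 - (-19) = 22 - 3 + 1 = 20

20


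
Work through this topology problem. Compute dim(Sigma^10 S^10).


Each suspension raises dimension by 1: Sigma S^n = S^{n+1}.
Sigma^10 S^10 = S^{10+10} = S^20

20


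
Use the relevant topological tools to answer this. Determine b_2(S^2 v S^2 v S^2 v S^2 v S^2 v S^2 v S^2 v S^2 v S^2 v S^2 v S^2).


For a wedge of spheres, H_k (k>0) is free on one generator per sphere of dimension k.
Spheres of dimension 2: count = 11.
b_2 = 11

11


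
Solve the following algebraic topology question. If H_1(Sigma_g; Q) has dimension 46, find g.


For a closed orientable surface: b_1 = 2g.
46 = 2g
g = 46 / 2 = 23

23


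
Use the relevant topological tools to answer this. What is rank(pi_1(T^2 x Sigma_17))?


pi_1(A x B) = pi_1(A) x pi_1(B); rank of abelianization = b_1.
b_1(T^2) = 2, b_1(Sigma_17) = 2*17 = 34.
b_1(product) = 2 + 34 = 36

36


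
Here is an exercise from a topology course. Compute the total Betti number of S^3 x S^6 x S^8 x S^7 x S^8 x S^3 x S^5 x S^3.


Total Betti number is multiplicative under products.
Each S^d (d>=1) has total Betti number 2.
There are 8 sphere factors.
Total = 2^8 = 256

256


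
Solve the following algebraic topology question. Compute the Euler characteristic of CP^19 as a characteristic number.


For any closed oriented manifold, <e(TM),[M]> = chi(M).
chi(CP^19) = 19+1 = 20

20


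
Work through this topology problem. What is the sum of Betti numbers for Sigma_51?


For Sigma_51: b_0 = 1, b_1 = 2g = 102, b_2 = 1.
Total = 1 + 102 + 1 = 104

104


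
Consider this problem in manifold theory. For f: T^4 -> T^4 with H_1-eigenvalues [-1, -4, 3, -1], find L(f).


For a torus self-map: L(f) = det(I - A) where A acts on H_1.
L(f) = (1--1) * (1--4) * (1-3) * (1--1) = 2 * 5 * -2 * 2 = -40

-40


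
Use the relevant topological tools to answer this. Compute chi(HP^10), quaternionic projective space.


HP^10 has one cell in each dimension 0, 4, ..., 4*10 (10+1 cells, all even-dim).
chi = 10 + 1 = 11

11


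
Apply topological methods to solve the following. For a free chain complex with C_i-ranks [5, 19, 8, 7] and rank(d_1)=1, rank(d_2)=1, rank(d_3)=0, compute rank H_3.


rank H_k = rank(ker d_k) - rank(im d_{k+1}).
rank(ker d_3) = rank(C_3) - rank(d_3) = 7 - 0 = 7.
rank(im d_{3+1}) = 0.
rank H_3 = 7 - 0 = 7

7


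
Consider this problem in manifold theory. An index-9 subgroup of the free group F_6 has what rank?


Nielsen-Schreier: an index-n subgroup of F_r is free of rank 1 + n(r-1).
Equivalently: chi(cover) = n*chi(base); chi(vee_r S^1) = 1 - 6 = -5.
chi(E) = 9*(-5) = -45; rank = 1 - chi(E) = 1 - (-45) = 46.
rank = 1 + 9*(6-1) = 1 + 45 = 46

46


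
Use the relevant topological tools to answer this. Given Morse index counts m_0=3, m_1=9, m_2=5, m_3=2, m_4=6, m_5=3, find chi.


Morse theory: chi(M) = sum_k (-1)^k m_k where m_k = #(index-k critical points).
= (3) + (-9) + (5) + (-2) + (6) + (-3) = 0

0


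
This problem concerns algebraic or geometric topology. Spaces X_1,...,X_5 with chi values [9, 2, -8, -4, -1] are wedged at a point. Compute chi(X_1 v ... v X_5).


chi(A v B) = chi(A) + chi(B) - 1 (one point identified).
For 5 spaces: chi = (sum chi_i) - (5 - 1).
sum = -2; chi = -2 - 4 = -6

-6


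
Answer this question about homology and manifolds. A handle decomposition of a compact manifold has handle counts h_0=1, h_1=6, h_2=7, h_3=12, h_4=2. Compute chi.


Handles of index k contribute (-1)^k to chi (same as CW cells).
chi = (1) + (-6) + (7) + (-12) + (2) = -8

-8


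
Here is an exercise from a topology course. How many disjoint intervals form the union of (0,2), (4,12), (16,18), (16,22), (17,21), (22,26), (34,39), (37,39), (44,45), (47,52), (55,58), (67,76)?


Sort and merge overlapping open intervals.
Merged: (0,2), (4,12), (16,22), (22,26), (34,39), (44,45), (47,52), (55,58), (67,76).
Number of components = 9

9


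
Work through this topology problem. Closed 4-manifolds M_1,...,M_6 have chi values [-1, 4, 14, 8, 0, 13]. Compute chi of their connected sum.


For n-manifolds: chi(A#B) = chi(A) + chi(B) - chi(S^4).
chi(S^4) = 1 + (-1)^4 = 2.
chi(#) = (sum chi_i) - (6-1)*chi(S^4) = 38 - 5*2 = 28

28


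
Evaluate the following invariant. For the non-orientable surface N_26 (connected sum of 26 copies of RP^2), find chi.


For a non-orientable closed surface with k crosscaps: chi = 2 - k.
Here k = 26.
chi = 2 - 26 = -24

-24


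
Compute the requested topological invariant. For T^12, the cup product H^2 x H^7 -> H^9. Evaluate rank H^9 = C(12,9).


Cup product: H^p x H^q -> H^{p+q}; here p+q = 2+7 = 9.
rank H^k(T^n) = C(n,k).
C(12,9) = 220

220


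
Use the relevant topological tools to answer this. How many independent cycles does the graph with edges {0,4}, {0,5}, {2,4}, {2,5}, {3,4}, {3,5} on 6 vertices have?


b_1 = E - V + (number of components).
E = 6, V = 6, components = 2.
b_1 = 6 - 6 + 2 = 2

2


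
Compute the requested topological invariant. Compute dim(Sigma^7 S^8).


Each suspension raises dimension by 1: Sigma S^n = S^{n+1}.
Sigma^7 S^8 = S^{8+7} = S^15

15


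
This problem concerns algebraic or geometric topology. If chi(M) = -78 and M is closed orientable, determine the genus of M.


chi = 2 - 2g for closed orientable surfaces.
-78 = 2 - 2g
2g = 2 - (-78) = 80
g = 40

40


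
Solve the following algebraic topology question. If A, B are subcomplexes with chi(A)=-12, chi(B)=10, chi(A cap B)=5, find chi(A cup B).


chi(A cup B) = chi(A) + chi(B) - chi(A cap B)
= -12 + (10) - (5)
= -7

-7


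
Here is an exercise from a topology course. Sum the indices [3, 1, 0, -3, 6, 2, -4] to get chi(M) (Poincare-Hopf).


Poincare-Hopf: chi(M) = sum of indices of zeros.
chi = (3) + (1) + (0) + (-3) + (6) + (2) + (-4) = 5

5


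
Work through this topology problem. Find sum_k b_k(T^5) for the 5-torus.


b_k(T^5) = C(5,k), so the sum over k is sum_k C(5,k) = 2^5.
Total = 2^5 = 32

32


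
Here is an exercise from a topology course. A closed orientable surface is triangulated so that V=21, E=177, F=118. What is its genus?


chi = V - E + F = 21 - 177 + 118 = -38
For orientable closed surface: chi = 2 - 2g, so g = (2 - chi)/2.
g = (2 - (-38)) / 2 = 40 / 2 = 20

20


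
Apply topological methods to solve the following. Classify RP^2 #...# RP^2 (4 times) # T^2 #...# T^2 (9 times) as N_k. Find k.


Since a >= 1, the sum is non-orientable; each T^2 can be replaced by RP^2 # RP^2 (since T^2#RP^2 = 3RP^2).
Total crosscaps k = 4 + 2*9 = 22.
Check via chi: chi = 4*1 + 9*0 - (4+9-1)*2 = -20 = 2 - k = -20. Consistent.

22


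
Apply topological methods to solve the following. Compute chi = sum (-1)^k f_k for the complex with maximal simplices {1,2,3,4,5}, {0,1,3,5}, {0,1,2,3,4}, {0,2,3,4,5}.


Enumerate all faces; f-vector: f_0=6, f_1=15, f_2=20, f_3=13, f_4=3.
chi = sum (-1)^k f_k = 1

1


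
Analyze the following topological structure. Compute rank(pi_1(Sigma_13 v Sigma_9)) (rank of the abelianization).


For a wedge: H_1(A v B) = H_1(A) + H_1(B).
b_1(Sigma_13) = 26, b_1(Sigma_9) = 18.
b_1 = 26 + 18 = 44

44


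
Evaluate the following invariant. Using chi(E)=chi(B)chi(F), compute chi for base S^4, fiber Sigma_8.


chi(S^4) = 2 (n even), chi(Sigma_8) = 2 - 2*8 = -14.
chi(E) = 2 * (-14) = -28

-28


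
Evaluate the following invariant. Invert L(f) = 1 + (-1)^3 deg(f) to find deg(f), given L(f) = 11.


L(f) = 1 + (-1)^3 deg(f) on S^3.
11 = 1 + (-1)^3 * deg(f)
(-1)^3 * deg(f) = 10
deg(f) = -10

-10


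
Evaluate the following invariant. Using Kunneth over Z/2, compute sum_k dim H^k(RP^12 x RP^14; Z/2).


dim H^*(RP^n; Z/2) = n+1 (one Z/2 in each degree 0..n).
Total Betti number is multiplicative.
Total = (12+1) * (14+1) = 13 * 15 = 195

195


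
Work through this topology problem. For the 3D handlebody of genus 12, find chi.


A genus-g handlebody deformation retracts to a wedge of g circles.
chi(vee_g S^1) = 1 - g.
chi(H_12) = 1 - 12 = -11

-11


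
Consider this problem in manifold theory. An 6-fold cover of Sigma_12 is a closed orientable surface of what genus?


For an n-sheeted cover: chi(E) = n * chi(B).
chi(Sigma_12) = 2 - 2*12 = -22.
chi(E) = 6 * (-22) = -132.
genus(E) = (2 - chi(E))/2 = (2 - (-132))/2 = 134/2 = 67

67


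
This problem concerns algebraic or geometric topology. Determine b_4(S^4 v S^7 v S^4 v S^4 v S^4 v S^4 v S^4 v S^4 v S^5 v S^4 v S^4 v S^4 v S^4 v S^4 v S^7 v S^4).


For a wedge of spheres, H_k (k>0) is free on one generator per sphere of dimension k.
Spheres of dimension 4: count = 13.
b_4 = 13

13


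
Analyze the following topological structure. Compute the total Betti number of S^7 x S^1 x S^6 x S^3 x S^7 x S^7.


Total Betti number is multiplicative under products.
Each S^d (d>=1) has total Betti number 2.
There are 6 sphere factors.
Total = 2^6 = 64

64


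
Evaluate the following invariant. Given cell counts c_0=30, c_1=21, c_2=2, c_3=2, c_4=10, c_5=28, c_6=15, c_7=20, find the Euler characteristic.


chi = sum_k (-1)^k c_k.
= (-1)^0*30 + (-1)^1*21 + (-1)^2*2 + (-1)^3*2 + (-1)^4*10 + (-1)^5*28 + (-1)^6*15 + (-1)^7*20
= (30) + (-21) + (2) + (-2) + (10) + (-28) + (15) + (-20)
= -14

-14


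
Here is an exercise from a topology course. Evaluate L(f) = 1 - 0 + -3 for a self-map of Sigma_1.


L(f) = tr(f_0*) - tr(f_1*) + tr(f_2*).
= 1 - (0) + (-3)
= -2

-2


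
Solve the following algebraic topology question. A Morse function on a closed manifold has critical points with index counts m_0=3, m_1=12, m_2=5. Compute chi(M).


Morse theory: chi(M) = sum_k (-1)^k m_k where m_k = #(index-k critical points).
= (3) + (-12) + (5) = -4

-4


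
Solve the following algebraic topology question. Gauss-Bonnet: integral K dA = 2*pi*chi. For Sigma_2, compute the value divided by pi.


Gauss-Bonnet: integral K dA = 2*pi*chi(M).
chi(Sigma_2) = 2 - 2*2 = -2.
(integral K dA)/pi = 2*chi = 2*(-2) = -4

-4


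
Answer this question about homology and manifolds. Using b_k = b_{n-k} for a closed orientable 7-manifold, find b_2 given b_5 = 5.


Poincare duality for closed orientable n-manifolds: b_k = b_{n-k}.
Here n = 7, so b_2 = b_5 = 5

5


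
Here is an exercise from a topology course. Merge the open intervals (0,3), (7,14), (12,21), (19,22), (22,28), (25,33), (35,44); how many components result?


Sort and merge overlapping open intervals.
Merged: (0,3), (7,22), (22,33), (35,44).
Number of components = 4

4


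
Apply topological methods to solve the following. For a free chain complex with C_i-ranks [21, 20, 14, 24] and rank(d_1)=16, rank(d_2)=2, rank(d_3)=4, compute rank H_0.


rank H_k = rank(ker d_k) - rank(im d_{k+1}).
rank(ker d_0) = rank(C_0) - rank(d_0) = 21 - 0 = 21.
rank(im d_{0+1}) = 16.
rank H_0 = 21 - 16 = 5

5


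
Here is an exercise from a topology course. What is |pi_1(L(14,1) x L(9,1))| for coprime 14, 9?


pi_1(X x Y) = pi_1(X) x pi_1(Y).
pi_1(L(14,1)) = Z/14, pi_1(L(9,1)) = Z/9.
|Z/14 x Z/9| = 14 * 9 = 126

126


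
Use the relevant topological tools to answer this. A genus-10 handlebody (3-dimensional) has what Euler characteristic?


A genus-g handlebody deformation retracts to a wedge of g circles.
chi(vee_g S^1) = 1 - g.
chi(H_10) = 1 - 10 = -9

-9


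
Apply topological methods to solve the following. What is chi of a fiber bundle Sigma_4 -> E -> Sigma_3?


For a fiber bundle F -> E -> B (with CW structure): chi(E) = chi(B) * chi(F).
chi(Sigma_3) = -4, chi(Sigma_4) = -6.
chi(E) = (-4) * (-6) = 24

24


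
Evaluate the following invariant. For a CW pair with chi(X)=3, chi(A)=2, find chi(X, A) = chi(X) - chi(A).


Relative Euler characteristic: chi(X, A) = chi(X) - chi(A).
= 3 - (2) = 1

1
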